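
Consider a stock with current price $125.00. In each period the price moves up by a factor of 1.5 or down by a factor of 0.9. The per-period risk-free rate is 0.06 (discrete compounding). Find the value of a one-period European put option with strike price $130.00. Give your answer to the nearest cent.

Risk-neutral probability p = (1 + 0.06 − 0.9)/(1.5 − 0.9) = 0.1600/0.6000 = 0.2667
Terminal stock prices: S_u = 187.5, S_d = 112.5
Terminal payoffs (K − S): max(-57.5, 0) = 0, max(17.5, 0) = 17.5
Node 0 (S = 125): V_0 = 1/1.06·[0.2667·0.0000 + 0.7333·17.5000] = 12.1069

$12.11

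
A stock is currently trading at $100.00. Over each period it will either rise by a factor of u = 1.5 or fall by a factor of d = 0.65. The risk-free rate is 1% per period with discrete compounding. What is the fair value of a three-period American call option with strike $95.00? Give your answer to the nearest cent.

Risk-neutral probability p = (1 + 0.01 − 0.65)/(1.5 − 0.65) = 0.3600/0.8500 = 0.4235
Terminal stock prices: S_uuu = 337.5, S_uud = 146.2, S_udd = 63.38, S_ddd = 27.46
Terminal payoffs (S − K): max(242.5, 0) = 242.5, max(51.25, 0) = 51.25, max(-31.62, 0) = 0, max(-67.54, 0) = 0
Node uu (S = 225): continuation = 1/1.01·[0.4235·242.5000 + 0.5765·51.2500] = 130.9406; exercise value = 130.0000 ≤ continuation, so V_uu = 130.9406
Node ud (S = 97.5): continuation = 1/1.01·[0.4235·51.2500 + 0.5765·0.0000] = 21.4910; exercise value = 2.5000 ≤ continuation, so V_ud = 21.4910
Node dd (S = 42.25): continuation = 1/1.01·[0.4235·0.0000 + 0.5765·0.0000] = 0.0000; exercise value = 0.0000 ≤ continuation, so V_dd = 0.0000
Node u (S = 150): continuation = 1/1.01·[0.4235·130.9406 + 0.5765·21.4910] = 67.1744; exercise value = 55.0000 ≤ continuation, so V_u = 67.1744
Node d (S = 65): continuation = 1/1.01·[0.4235·21.4910 + 0.5765·0.0000] = 9.0119; exercise value = 0.0000 ≤ continuation, so V_d = 9.0119
Node 0 (S = 100): continuation = 1/1.01·[0.4235·67.1744 + 0.5765·9.0119] = 33.3123; exercise value = 5.0000 ≤ continuation, so V_0 = 33.3123

$33.31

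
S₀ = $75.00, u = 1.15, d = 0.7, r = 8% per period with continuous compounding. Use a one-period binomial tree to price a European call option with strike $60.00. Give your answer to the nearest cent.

$20.64

Risk-neutral probability p = (e^0.08 − 0.7)/(1.15 − 0.7) = 0.3833/0.4500 = 0.8517
Terminal stock prices: S_u = 86.25, S_d = 52.5
Terminal payoffs (S − K): max(26.25, 0) = 26.25, max(-7.5, 0) = 0
Node 0 (S = 75): V_0 = e^(−0.08)·[0.8517·26.2500 + 0.1483·0.0000] = 20.6394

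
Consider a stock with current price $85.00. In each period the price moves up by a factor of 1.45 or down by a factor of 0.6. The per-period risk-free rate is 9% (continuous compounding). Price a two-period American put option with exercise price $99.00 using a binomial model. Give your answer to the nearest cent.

Risk-neutral probability p = (e^0.09 − 0.6)/(1.45 − 0.6) = 0.4942/0.8500 = 0.5814
Terminal stock prices: S_uu = 178.7, S_ud = 73.95, S_dd = 30.6
Terminal payoffs (K − S): max(-79.71, 0) = 0, max(25.05, 0) = 25.05, max(68.4, 0) = 68.4
Node u (S = 123.2): continuation = e^(−0.09)·[0.5814·0.0000 + 0.4186·25.0500] = 9.5838; exercise value = 0.0000 ≤ continuation, so V_u = 9.5838
Node d (S = 51): continuation = e^(−0.09)·[0.5814·25.0500 + 0.4186·68.4000] = 39.4792; exercise value = 48.0000 > continuation, so V_d = 48.0000 (exercise)
Node 0 (S = 85): continuation = e^(−0.09)·[0.5814·9.5838 + 0.4186·48.0000] = 23.4566; exercise value = 14.0000 ≤ continuation, so V_0 = 23.4566

$23.46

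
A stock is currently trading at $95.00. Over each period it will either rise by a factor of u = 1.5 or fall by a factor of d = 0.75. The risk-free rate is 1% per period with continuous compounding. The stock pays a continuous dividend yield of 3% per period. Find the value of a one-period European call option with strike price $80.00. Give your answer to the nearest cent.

$18.99

Per-period risk-free factor R = e^0.01 = 1.0101; dividend-adjusted growth = e^(0.01−0.03) = 0.9802.
Risk-neutral probability p = (0.9802 − 0.75)/(1.5 − 0.75) = 0.2302/0.7500 = 0.3069
Terminal stock prices: S_u = 142.5, S_d = 71.25
Terminal payoffs (S − K): max(62.5, 0) = 62.5, max(-8.75, 0) = 0
Node 0 (S = 95): V_0 = e^(−0.01)·[0.3069·62.5000 + 0.6931·0.0000] = 18.9923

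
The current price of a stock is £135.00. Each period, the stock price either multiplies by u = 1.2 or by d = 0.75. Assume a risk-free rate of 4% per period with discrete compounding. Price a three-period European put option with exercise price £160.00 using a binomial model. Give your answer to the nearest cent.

£24.68

Risk-neutral probability p = (1 + 0.04 − 0.75)/(1.2 − 0.75) = 0.2900/0.4500 = 0.6444
Terminal stock prices: S_uuu = 233.3, S_uud = 145.8, S_udd = 91.12, S_ddd = 56.95
Terminal payoffs (K − S): max(-73.28, 0) = 0, max(14.2, 0) = 14.2, max(68.88, 0) = 68.88, max(103, 0) = 103
Node uu (S = 194.4): V_uu = 1/1.04·[0.6444·0.0000 + 0.3556·14.2000] = 4.8547
Node ud (S = 121.5): V_ud = 1/1.04·[0.6444·14.2000 + 0.3556·68.8750] = 32.3462
Node dd (S = 75.94): V_dd = 1/1.04·[0.6444·68.8750 + 0.3556·103.0469] = 77.9087
Node u (S = 162): V_u = 1/1.04·[0.6444·4.8547 + 0.3556·32.3462] = 14.0668
Node d (S = 101.2): V_d = 1/1.04·[0.6444·32.3462 + 0.3556·77.9087] = 46.6790
Node 0 (S = 135): V_0 = 1/1.04·[0.6444·14.0668 + 0.3556·46.6790] = 24.6752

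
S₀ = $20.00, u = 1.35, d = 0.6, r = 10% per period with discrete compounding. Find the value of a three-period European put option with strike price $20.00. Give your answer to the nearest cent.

Risk-neutral probability p = (1 + 0.1 − 0.6)/(1.35 − 0.6) = 0.5000/0.7500 = 0.6667
Terminal stock prices: S_uuu = 49.21, S_uud = 21.87, S_udd = 9.72, S_ddd = 4.32
Terminal payoffs (K − S): max(-29.21, 0) = 0, max(-1.87, 0) = 0, max(10.28, 0) = 10.28, max(15.68, 0) = 15.68
Node uu (S = 36.45): V_uu = 1/1.1·[0.6667·0.0000 + 0.3333·0.0000] = 0.0000
Node ud (S = 16.2): V_ud = 1/1.1·[0.6667·0.0000 + 0.3333·10.2800] = 3.1152
Node dd (S = 7.2): V_dd = 1/1.1·[0.6667·10.2800 + 0.3333·15.6800] = 10.9818
Node u (S = 27): V_u = 1/1.1·[0.6667·0.0000 + 0.3333·3.1152] = 0.9440
Node d (S = 12): V_d = 1/1.1·[0.6667·3.1152 + 0.3333·10.9818] = 5.2158
Node 0 (S = 20): V_0 = 1/1.1·[0.6667·0.9440 + 0.3333·5.2158] = 2.1527

$2.15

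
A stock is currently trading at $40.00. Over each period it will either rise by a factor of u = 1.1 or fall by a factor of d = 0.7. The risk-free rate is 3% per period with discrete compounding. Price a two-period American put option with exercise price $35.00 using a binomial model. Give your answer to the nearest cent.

$1.76

Risk-neutral probability p = (1 + 0.03 − 0.7)/(1.1 − 0.7) = 0.3300/0.4000 = 0.8250
Terminal stock prices: S_uu = 48.4, S_ud = 30.8, S_dd = 19.6
Terminal payoffs (K − S): max(-13.4, 0) = 0, max(4.2, 0) = 4.2, max(15.4, 0) = 15.4
Node u (S = 44): continuation = 1/1.03·[0.8250·0.0000 + 0.1750·4.2000] = 0.7136; exercise value = 0.0000 ≤ continuation, so V_u = 0.7136
Node d (S = 28): continuation = 1/1.03·[0.8250·4.2000 + 0.1750·15.4000] = 5.9806; exercise value = 7.0000 > continuation, so V_d = 7.0000 (exercise)
Node 0 (S = 40): continuation = 1/1.03·[0.8250·0.7136 + 0.1750·7.0000] = 1.7609; exercise value = 0.0000 ≤ continuation, so V_0 = 1.7609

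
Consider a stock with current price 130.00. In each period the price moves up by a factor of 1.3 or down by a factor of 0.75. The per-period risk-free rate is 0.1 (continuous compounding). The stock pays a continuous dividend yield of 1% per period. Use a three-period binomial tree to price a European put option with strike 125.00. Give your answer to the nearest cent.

8.55

Per-period risk-free factor R = e^0.1 = 1.1052; dividend-adjusted growth = e^(0.1−0.01) = 1.0942.
Risk-neutral probability p = (1.0942 − 0.75)/(1.3 − 0.75) = 0.3442/0.5500 = 0.6258
Terminal stock prices: S_uuu = 285.6, S_uud = 164.8, S_udd = 95.06, S_ddd = 54.84
Terminal payoffs (K − S): max(-160.6, 0) = 0, max(-39.78, 0) = 0, max(29.94, 0) = 29.94, max(70.16, 0) = 70.16
Node uu (S = 219.7): V_uu = e^(−0.1)·[0.6258·0.0000 + 0.3742·0.0000] = 0.0000
Node ud (S = 126.8): V_ud = e^(−0.1)·[0.6258·0.0000 + 0.3742·29.9375] = 10.1373
Node dd (S = 73.12): V_dd = e^(−0.1)·[0.6258·29.9375 + 0.3742·70.1562] = 40.7073
Node u (S = 169): V_u = e^(−0.1)·[0.6258·0.0000 + 0.3742·10.1373] = 3.4327
Node d (S = 97.5): V_d = e^(−0.1)·[0.6258·10.1373 + 0.3742·40.7073] = 19.5241
Node 0 (S = 130): V_0 = e^(−0.1)·[0.6258·3.4327 + 0.3742·19.5241] = 8.5548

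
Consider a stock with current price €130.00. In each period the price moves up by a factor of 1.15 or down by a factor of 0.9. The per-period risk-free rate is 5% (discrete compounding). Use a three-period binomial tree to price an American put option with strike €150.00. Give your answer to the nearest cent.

Risk-neutral probability p = (1 + 0.05 − 0.9)/(1.15 − 0.9) = 0.1500/0.2500 = 0.6000
Terminal stock prices: S_uuu = 197.7, S_uud = 154.7, S_udd = 121.1, S_ddd = 94.77
Terminal payoffs (K − S): max(-47.71, 0) = 0, max(-4.732, 0) = 0, max(28.9, 0) = 28.9, max(55.23, 0) = 55.23
Node uu (S = 171.9): continuation = 1/1.05·[0.6000·0.0000 + 0.4000·0.0000] = 0.0000; exercise value = 0.0000 ≤ continuation, so V_uu = 0.0000
Node ud (S = 134.6): continuation = 1/1.05·[0.6000·0.0000 + 0.4000·28.9050] = 11.0114; exercise value = 15.4500 > continuation, so V_ud = 15.4500 (exercise)
Node dd (S = 105.3): continuation = 1/1.05·[0.6000·28.9050 + 0.4000·55.2300] = 37.5571; exercise value = 44.7000 > continuation, so V_dd = 44.7000 (exercise)
Node u (S = 149.5): continuation = 1/1.05·[0.6000·0.0000 + 0.4000·15.4500] = 5.8857; exercise value = 0.5000 ≤ continuation, so V_u = 5.8857
Node d (S = 117): continuation = 1/1.05·[0.6000·15.4500 + 0.4000·44.7000] = 25.8571; exercise value = 33.0000 > continuation, so V_d = 33.0000 (exercise)
Node 0 (S = 130): continuation = 1/1.05·[0.6000·5.8857 + 0.4000·33.0000] = 15.9347; exercise value = 20.0000 > continuation, so V_0 = 20.0000 (exercise)

€20.00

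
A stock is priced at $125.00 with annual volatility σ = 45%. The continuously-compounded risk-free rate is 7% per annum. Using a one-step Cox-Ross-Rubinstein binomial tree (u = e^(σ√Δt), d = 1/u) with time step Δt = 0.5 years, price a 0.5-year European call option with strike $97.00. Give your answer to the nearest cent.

CRR parameters: u = e^(σ√Δt) = e^(0.45·√0.5) = 1.3746, d = 1/u = 0.7275
Per-period rate: rΔt = 0.07·0.5 = 0.035, so R = e^0.035 = 1.0356
Risk-neutral probability p = (e^0.035 − 0.7275)/(1.3746 − 0.7275) = 0.3082/0.6472 = 0.4762
Terminal stock prices: S_u = 171.8, S_d = 90.93
Terminal payoffs (S − K): max(74.83, 0) = 74.83, max(-6.068, 0) = 0
Node 0 (S = 125): V_0 = e^(−0.035)·[0.4762·74.8311 + 0.5238·0.0000] = 34.4055

$34.41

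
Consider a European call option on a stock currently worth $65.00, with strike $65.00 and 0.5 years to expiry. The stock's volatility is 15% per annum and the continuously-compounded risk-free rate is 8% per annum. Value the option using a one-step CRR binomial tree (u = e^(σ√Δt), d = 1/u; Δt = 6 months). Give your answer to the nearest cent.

$4.65

CRR parameters: u = e^(σ√Δt) = e^(0.15·√0.5) = 1.1119, d = 1/u = 0.8994
Per-period rate: rΔt = 0.08·0.5 = 0.04, so R = e^0.04 = 1.0408
Risk-neutral probability p = (e^0.04 − 0.8994)/(1.1119 − 0.8994) = 0.1414/0.2125 = 0.6655
Terminal stock prices: S_u = 72.27, S_d = 58.46
Terminal payoffs (S − K): max(7.273, 0) = 7.273, max(-6.541, 0) = 0
Node 0 (S = 65): V_0 = e^(−0.04)·[0.6655·7.2732 + 0.3345·0.0000] = 4.6507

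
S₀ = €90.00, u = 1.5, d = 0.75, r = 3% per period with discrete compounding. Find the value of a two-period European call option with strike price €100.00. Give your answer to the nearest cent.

€14.02

Risk-neutral probability p = (1 + 0.03 − 0.75)/(1.5 − 0.75) = 0.2800/0.7500 = 0.3733
Terminal stock prices: S_uu = 202.5, S_ud = 101.2, S_dd = 50.62
Terminal payoffs (S − K): max(102.5, 0) = 102.5, max(1.25, 0) = 1.25, max(-49.38, 0) = 0
Node u (S = 135): V_u = 1/1.03·[0.3733·102.5000 + 0.6267·1.2500] = 37.9126
Node d (S = 67.5): V_d = 1/1.03·[0.3733·1.2500 + 0.6267·0.0000] = 0.4531
Node 0 (S = 90): V_0 = 1/1.03·[0.3733·37.9126 + 0.6267·0.4531] = 14.0174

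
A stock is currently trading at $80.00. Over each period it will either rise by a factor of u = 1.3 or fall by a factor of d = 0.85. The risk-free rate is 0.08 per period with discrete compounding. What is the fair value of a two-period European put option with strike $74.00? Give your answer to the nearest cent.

$3.32

Risk-neutral probability p = (1 + 0.08 − 0.85)/(1.3 − 0.85) = 0.2300/0.4500 = 0.5111
Terminal stock prices: S_uu = 135.2, S_ud = 88.4, S_dd = 57.8
Terminal payoffs (K − S): max(-61.2, 0) = 0, max(-14.4, 0) = 0, max(16.2, 0) = 16.2
Node u (S = 104): V_u = 1/1.08·[0.5111·0.0000 + 0.4889·0.0000] = 0.0000
Node d (S = 68): V_d = 1/1.08·[0.5111·0.0000 + 0.4889·16.2000] = 7.3333
Node 0 (S = 80): V_0 = 1/1.08·[0.5111·0.0000 + 0.4889·7.3333] = 3.3196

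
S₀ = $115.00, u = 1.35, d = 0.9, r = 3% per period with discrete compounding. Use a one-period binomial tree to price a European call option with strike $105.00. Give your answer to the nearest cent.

Risk-neutral probability p = (1 + 0.03 − 0.9)/(1.35 − 0.9) = 0.1300/0.4500 = 0.2889
Terminal stock prices: S_u = 155.2, S_d = 103.5
Terminal payoffs (S − K): max(50.25, 0) = 50.25, max(-1.5, 0) = 0
Node 0 (S = 115): V_0 = 1/1.03·[0.2889·50.2500 + 0.7111·0.0000] = 14.0939

$14.09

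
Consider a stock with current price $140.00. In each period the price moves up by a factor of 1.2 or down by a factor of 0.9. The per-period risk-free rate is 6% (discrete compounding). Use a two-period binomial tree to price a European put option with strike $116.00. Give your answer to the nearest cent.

$0.50

Risk-neutral probability p = (1 + 0.06 − 0.9)/(1.2 − 0.9) = 0.1600/0.3000 = 0.5333
Terminal stock prices: S_uu = 201.6, S_ud = 151.2, S_dd = 113.4
Terminal payoffs (K − S): max(-85.6, 0) = 0, max(-35.2, 0) = 0, max(2.6, 0) = 2.6
Node u (S = 168): V_u = 1/1.06·[0.5333·0.0000 + 0.4667·0.0000] = 0.0000
Node d (S = 126): V_d = 1/1.06·[0.5333·0.0000 + 0.4667·2.6000] = 1.1447
Node 0 (S = 140): V_0 = 1/1.06·[0.5333·0.0000 + 0.4667·1.1447] = 0.5039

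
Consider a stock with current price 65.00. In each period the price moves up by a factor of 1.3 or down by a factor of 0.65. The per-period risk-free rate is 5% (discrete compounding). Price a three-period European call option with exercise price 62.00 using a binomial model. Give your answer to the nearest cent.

19.82

Risk-neutral probability p = (1 + 0.05 − 0.65)/(1.3 − 0.65) = 0.4000/0.6500 = 0.6154
Terminal stock prices: S_uuu = 142.8, S_uud = 71.4, S_udd = 35.7, S_ddd = 17.85
Terminal payoffs (S − K): max(80.81, 0) = 80.81, max(9.403, 0) = 9.403, max(-26.3, 0) = 0, max(-44.15, 0) = 0
Node uu (S = 109.9): V_uu = 1/1.05·[0.6154·80.8050 + 0.3846·9.4025] = 50.8024
Node ud (S = 54.93): V_ud = 1/1.05·[0.6154·9.4025 + 0.3846·0.0000] = 5.5106
Node dd (S = 27.46): V_dd = 1/1.05·[0.6154·0.0000 + 0.3846·0.0000] = 0.0000
Node u (S = 84.5): V_u = 1/1.05·[0.6154·50.8024 + 0.3846·5.5106] = 31.7928
Node d (S = 42.25): V_d = 1/1.05·[0.6154·5.5106 + 0.3846·0.0000] = 3.2297
Node 0 (S = 65): V_0 = 1/1.05·[0.6154·31.7928 + 0.3846·3.2297] = 19.8162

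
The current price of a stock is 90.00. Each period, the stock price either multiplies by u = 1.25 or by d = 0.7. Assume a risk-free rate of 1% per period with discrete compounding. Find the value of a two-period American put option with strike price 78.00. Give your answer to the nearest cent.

Risk-neutral probability p = (1 + 0.01 − 0.7)/(1.25 − 0.7) = 0.3100/0.5500 = 0.5636
Terminal stock prices: S_uu = 140.6, S_ud = 78.75, S_dd = 44.1
Terminal payoffs (K − S): max(-62.62, 0) = 0, max(-0.75, 0) = 0, max(33.9, 0) = 33.9
Node u (S = 112.5): continuation = 1/1.01·[0.5636·0.0000 + 0.4364·0.0000] = 0.0000; exercise value = 0.0000 ≤ continuation, so V_u = 0.0000
Node d (S = 63): continuation = 1/1.01·[0.5636·0.0000 + 0.4364·33.9000] = 14.6463; exercise value = 15.0000 > continuation, so V_d = 15.0000 (exercise)
Node 0 (S = 90): continuation = 1/1.01·[0.5636·0.0000 + 0.4364·15.0000] = 6.4806; exercise value = 0.0000 ≤ continuation, so V_0 = 6.4806

6.48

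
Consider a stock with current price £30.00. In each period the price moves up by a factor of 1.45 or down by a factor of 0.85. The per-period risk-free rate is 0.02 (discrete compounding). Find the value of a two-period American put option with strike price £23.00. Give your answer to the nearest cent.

Risk-neutral probability p = (1 + 0.02 − 0.85)/(1.45 − 0.85) = 0.1700/0.6000 = 0.2833
Terminal stock prices: S_uu = 63.08, S_ud = 36.98, S_dd = 21.67
Terminal payoffs (K − S): max(-40.08, 0) = 0, max(-13.98, 0) = 0, max(1.325, 0) = 1.325
Node u (S = 43.5): continuation = 1/1.02·[0.2833·0.0000 + 0.7167·0.0000] = 0.0000; exercise value = 0.0000 ≤ continuation, so V_u = 0.0000
Node d (S = 25.5): continuation = 1/1.02·[0.2833·0.0000 + 0.7167·1.3250] = 0.9310; exercise value = 0.0000 ≤ continuation, so V_d = 0.9310
Node 0 (S = 30): continuation = 1/1.02·[0.2833·0.0000 + 0.7167·0.9310] = 0.6541; exercise value = 0.0000 ≤ continuation, so V_0 = 0.6541

£0.65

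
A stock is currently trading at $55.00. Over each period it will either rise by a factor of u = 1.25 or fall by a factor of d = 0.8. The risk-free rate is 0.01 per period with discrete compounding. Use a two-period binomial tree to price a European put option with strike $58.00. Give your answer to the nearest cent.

$7.82

Risk-neutral probability p = (1 + 0.01 − 0.8)/(1.25 − 0.8) = 0.2100/0.4500 = 0.4667
Terminal stock prices: S_uu = 85.94, S_ud = 55, S_dd = 35.2
Terminal payoffs (K − S): max(-27.94, 0) = 0, max(3, 0) = 3, max(22.8, 0) = 22.8
Node u (S = 68.75): V_u = 1/1.01·[0.4667·0.0000 + 0.5333·3.0000] = 1.5842
Node d (S = 44): V_d = 1/1.01·[0.4667·3.0000 + 0.5333·22.8000] = 13.4257
Node 0 (S = 55): V_0 = 1/1.01·[0.4667·1.5842 + 0.5333·13.4257] = 7.8215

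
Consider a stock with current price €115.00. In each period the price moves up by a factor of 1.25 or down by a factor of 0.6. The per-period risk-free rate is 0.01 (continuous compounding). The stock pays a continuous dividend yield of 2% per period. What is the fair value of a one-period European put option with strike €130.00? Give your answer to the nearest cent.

Per-period risk-free factor R = e^0.01 = 1.0101; dividend-adjusted growth = e^(0.01−0.02) = 0.9900.
Risk-neutral probability p = (0.9900 − 0.6)/(1.25 − 0.6) = 0.3900/0.6500 = 0.6001
Terminal stock prices: S_u = 143.8, S_d = 69
Terminal payoffs (K − S): max(-13.75, 0) = 0, max(61, 0) = 61
Node 0 (S = 115): V_0 = e^(−0.01)·[0.6001·0.0000 + 0.3999·61.0000] = 24.1526

€24.15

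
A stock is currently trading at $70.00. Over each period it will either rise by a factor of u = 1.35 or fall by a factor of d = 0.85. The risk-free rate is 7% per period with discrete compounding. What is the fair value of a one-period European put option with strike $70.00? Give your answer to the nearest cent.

Risk-neutral probability p = (1 + 0.07 − 0.85)/(1.35 − 0.85) = 0.2200/0.5000 = 0.4400
Terminal stock prices: S_u = 94.5, S_d = 59.5
Terminal payoffs (K − S): max(-24.5, 0) = 0, max(10.5, 0) = 10.5
Node 0 (S = 70): V_0 = 1/1.07·[0.4400·0.0000 + 0.5600·10.5000] = 5.4953

$5.50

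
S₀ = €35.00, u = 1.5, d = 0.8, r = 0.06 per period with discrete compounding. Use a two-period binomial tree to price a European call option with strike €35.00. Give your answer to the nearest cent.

€8.28

Risk-neutral probability p = (1 + 0.06 − 0.8)/(1.5 − 0.8) = 0.2600/0.7000 = 0.3714
Terminal stock prices: S_uu = 78.75, S_ud = 42, S_dd = 22.4
Terminal payoffs (S − K): max(43.75, 0) = 43.75, max(7, 0) = 7, max(-12.6, 0) = 0
Node u (S = 52.5): V_u = 1/1.06·[0.3714·43.7500 + 0.6286·7.0000] = 19.4811
Node d (S = 28): V_d = 1/1.06·[0.3714·7.0000 + 0.6286·0.0000] = 2.4528
Node 0 (S = 35): V_0 = 1/1.06·[0.3714·19.4811 + 0.6286·2.4528] = 8.2808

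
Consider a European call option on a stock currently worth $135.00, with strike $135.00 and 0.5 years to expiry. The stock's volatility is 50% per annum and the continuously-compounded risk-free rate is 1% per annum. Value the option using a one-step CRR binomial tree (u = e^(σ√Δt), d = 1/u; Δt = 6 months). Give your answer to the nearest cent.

$23.90

CRR parameters: u = e^(σ√Δt) = e^(0.5·√0.5) = 1.4241, d = 1/u = 0.7022
Per-period rate: rΔt = 0.01·0.5 = 0.005, so R = e^0.005 = 1.0050
Risk-neutral probability p = (e^0.005 − 0.7022)/(1.4241 − 0.7022) = 0.3028/0.7219 = 0.4195
Terminal stock prices: S_u = 192.3, S_d = 94.8
Terminal payoffs (S − K): max(57.26, 0) = 57.26, max(-40.2, 0) = 0
Node 0 (S = 135): V_0 = e^(−0.005)·[0.4195·57.2561 + 0.5805·0.0000] = 23.8971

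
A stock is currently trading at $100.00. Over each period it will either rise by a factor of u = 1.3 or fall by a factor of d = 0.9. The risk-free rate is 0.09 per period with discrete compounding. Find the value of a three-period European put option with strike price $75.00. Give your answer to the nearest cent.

$0.23

Risk-neutral probability p = (1 + 0.09 − 0.9)/(1.3 − 0.9) = 0.1900/0.4000 = 0.4750
Terminal stock prices: S_uuu = 219.7, S_uud = 152.1, S_udd = 105.3, S_ddd = 72.9
Terminal payoffs (K − S): max(-144.7, 0) = 0, max(-77.1, 0) = 0, max(-30.3, 0) = 0, max(2.1, 0) = 2.1
Node uu (S = 169): V_uu = 1/1.09·[0.4750·0.0000 + 0.5250·0.0000] = 0.0000
Node ud (S = 117): V_ud = 1/1.09·[0.4750·0.0000 + 0.5250·0.0000] = 0.0000
Node dd (S = 81): V_dd = 1/1.09·[0.4750·0.0000 + 0.5250·2.1000] = 1.0115
Node u (S = 130): V_u = 1/1.09·[0.4750·0.0000 + 0.5250·0.0000] = 0.0000
Node d (S = 90): V_d = 1/1.09·[0.4750·0.0000 + 0.5250·1.0115] = 0.4872
Node 0 (S = 100): V_0 = 1/1.09·[0.4750·0.0000 + 0.5250·0.4872] = 0.2346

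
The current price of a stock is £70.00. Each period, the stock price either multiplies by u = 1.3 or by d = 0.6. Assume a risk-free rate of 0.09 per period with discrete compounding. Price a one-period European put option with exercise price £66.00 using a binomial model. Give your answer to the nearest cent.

£6.61

Risk-neutral probability p = (1 + 0.09 − 0.6)/(1.3 − 0.6) = 0.4900/0.7000 = 0.7000
Terminal stock prices: S_u = 91, S_d = 42
Terminal payoffs (K − S): max(-25, 0) = 0, max(24, 0) = 24
Node 0 (S = 70): V_0 = 1/1.09·[0.7000·0.0000 + 0.3000·24.0000] = 6.6055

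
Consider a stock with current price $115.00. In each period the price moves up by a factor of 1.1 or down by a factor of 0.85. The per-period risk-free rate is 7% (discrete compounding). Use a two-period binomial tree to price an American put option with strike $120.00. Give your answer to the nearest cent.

Risk-neutral probability p = (1 + 0.07 − 0.85)/(1.1 − 0.85) = 0.2200/0.2500 = 0.8800
Terminal stock prices: S_uu = 139.2, S_ud = 107.5, S_dd = 83.09
Terminal payoffs (K − S): max(-19.15, 0) = 0, max(12.47, 0) = 12.47, max(36.91, 0) = 36.91
Node u (S = 126.5): continuation = 1/1.07·[0.8800·0.0000 + 0.1200·12.4750] = 1.3991; exercise value = 0.0000 ≤ continuation, so V_u = 1.3991
Node d (S = 97.75): continuation = 1/1.07·[0.8800·12.4750 + 0.1200·36.9125] = 14.3995; exercise value = 22.2500 > continuation, so V_d = 22.2500 (exercise)
Node 0 (S = 115): continuation = 1/1.07·[0.8800·1.3991 + 0.1200·22.2500] = 3.6460; exercise value = 5.0000 > continuation, so V_0 = 5.0000 (exercise)

$5.00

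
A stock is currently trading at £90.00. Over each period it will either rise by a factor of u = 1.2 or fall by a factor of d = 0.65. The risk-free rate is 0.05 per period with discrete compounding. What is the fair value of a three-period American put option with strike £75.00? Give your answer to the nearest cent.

Risk-neutral probability p = (1 + 0.05 − 0.65)/(1.2 − 0.65) = 0.4000/0.5500 = 0.7273
Terminal stock prices: S_uuu = 155.5, S_uud = 84.24, S_udd = 45.63, S_ddd = 24.72
Terminal payoffs (K − S): max(-80.52, 0) = 0, max(-9.24, 0) = 0, max(29.37, 0) = 29.37, max(50.28, 0) = 50.28
Node uu (S = 129.6): continuation = 1/1.05·[0.7273·0.0000 + 0.2727·0.0000] = 0.0000; exercise value = 0.0000 ≤ continuation, so V_uu = 0.0000
Node ud (S = 70.2): continuation = 1/1.05·[0.7273·0.0000 + 0.2727·29.3700] = 7.6286; exercise value = 4.8000 ≤ continuation, so V_ud = 7.6286
Node dd (S = 38.03): continuation = 1/1.05·[0.7273·29.3700 + 0.2727·50.2837] = 33.4036; exercise value = 36.9750 > continuation, so V_dd = 36.9750 (exercise)
Node u (S = 108): continuation = 1/1.05·[0.7273·0.0000 + 0.2727·7.6286] = 1.9814; exercise value = 0.0000 ≤ continuation, so V_u = 1.9814
Node d (S = 58.5): continuation = 1/1.05·[0.7273·7.6286 + 0.2727·36.9750] = 14.8878; exercise value = 16.5000 > continuation, so V_d = 16.5000 (exercise)
Node 0 (S = 90): continuation = 1/1.05·[0.7273·1.9814 + 0.2727·16.5000] = 5.6581; exercise value = 0.0000 ≤ continuation, so V_0 = 5.6581

£5.66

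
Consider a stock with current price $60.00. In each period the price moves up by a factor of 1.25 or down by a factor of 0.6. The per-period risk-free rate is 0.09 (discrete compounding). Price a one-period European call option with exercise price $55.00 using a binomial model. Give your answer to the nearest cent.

Risk-neutral probability p = (1 + 0.09 − 0.6)/(1.25 − 0.6) = 0.4900/0.6500 = 0.7538
Terminal stock prices: S_u = 75, S_d = 36
Terminal payoffs (S − K): max(20, 0) = 20, max(-19, 0) = 0
Node 0 (S = 60): V_0 = 1/1.09·[0.7538·20.0000 + 0.2462·0.0000] = 13.8320

$13.83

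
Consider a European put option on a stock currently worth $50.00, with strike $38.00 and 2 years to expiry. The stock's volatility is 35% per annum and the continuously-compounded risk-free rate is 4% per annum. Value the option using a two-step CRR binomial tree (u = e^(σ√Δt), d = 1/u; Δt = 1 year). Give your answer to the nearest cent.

CRR parameters: u = e^(σ√Δt) = e^(0.35·√1) = 1.4191, d = 1/u = 0.7047
Per-period rate: rΔt = 0.04·1 = 0.04, so R = e^0.04 = 1.0408
Risk-neutral probability p = (e^0.04 − 0.7047)/(1.4191 − 0.7047) = 0.3361/0.7144 = 0.4705
Terminal stock prices: S_uu = 100.7, S_ud = 50, S_dd = 24.83
Terminal payoffs (K − S): max(-62.69, 0) = 0, max(-12, 0) = 0, max(13.17, 0) = 13.17
Node u (S = 70.95): V_u = e^(−0.04)·[0.4705·0.0000 + 0.5295·0.0000] = 0.0000
Node d (S = 35.23): V_d = e^(−0.04)·[0.4705·0.0000 + 0.5295·13.1707] = 6.7003
Node 0 (S = 50): V_0 = e^(−0.04)·[0.4705·0.0000 + 0.5295·6.7003] = 3.4086

$3.41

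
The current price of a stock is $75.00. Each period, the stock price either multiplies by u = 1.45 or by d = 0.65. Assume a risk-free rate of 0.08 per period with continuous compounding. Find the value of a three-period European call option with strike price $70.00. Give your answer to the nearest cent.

Risk-neutral probability p = (e^0.08 − 0.65)/(1.45 − 0.65) = 0.4333/0.8000 = 0.5416
Terminal stock prices: S_uuu = 228.6, S_uud = 102.5, S_udd = 45.95, S_ddd = 20.6
Terminal payoffs (S − K): max(158.6, 0) = 158.6, max(32.5, 0) = 32.5, max(-24.05, 0) = 0, max(-49.4, 0) = 0
Node uu (S = 157.7): V_uu = e^(−0.08)·[0.5416·158.6469 + 0.4584·32.4969] = 93.0694
Node ud (S = 70.69): V_ud = e^(−0.08)·[0.5416·32.4969 + 0.4584·0.0000] = 16.2474
Node dd (S = 31.69): V_dd = e^(−0.08)·[0.5416·0.0000 + 0.4584·0.0000] = 0.0000
Node u (S = 108.8): V_u = e^(−0.08)·[0.5416·93.0694 + 0.4584·16.2474] = 53.4068
Node d (S = 48.75): V_d = e^(−0.08)·[0.5416·16.2474 + 0.4584·0.0000] = 8.1232
Node 0 (S = 75): V_0 = e^(−0.08)·[0.5416·53.4068 + 0.4584·8.1232] = 30.1390

$30.14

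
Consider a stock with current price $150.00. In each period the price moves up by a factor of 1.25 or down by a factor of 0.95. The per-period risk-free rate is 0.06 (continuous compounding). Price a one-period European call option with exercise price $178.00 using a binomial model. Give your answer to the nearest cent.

Risk-neutral probability p = (e^0.06 − 0.95)/(1.25 − 0.95) = 0.1118/0.3000 = 0.3728
Terminal stock prices: S_u = 187.5, S_d = 142.5
Terminal payoffs (S − K): max(9.5, 0) = 9.5, max(-35.5, 0) = 0
Node 0 (S = 150): V_0 = e^(−0.06)·[0.3728·9.5000 + 0.6272·0.0000] = 3.3353

$3.34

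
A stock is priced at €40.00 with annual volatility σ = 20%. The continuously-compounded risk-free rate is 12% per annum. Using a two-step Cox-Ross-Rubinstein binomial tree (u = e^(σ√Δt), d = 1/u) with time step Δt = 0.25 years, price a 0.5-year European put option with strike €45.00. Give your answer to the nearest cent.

CRR parameters: u = e^(σ√Δt) = e^(0.2·√0.25) = 1.1052, d = 1/u = 0.9048
Per-period rate: rΔt = 0.12·0.25 = 0.03, so R = e^0.03 = 1.0305
Risk-neutral probability p = (e^0.03 − 0.9048)/(1.1052 − 0.9048) = 0.1256/0.2003 = 0.6270
Terminal stock prices: S_uu = 48.86, S_ud = 40, S_dd = 32.75
Terminal payoffs (K − S): max(-3.856, 0) = 0, max(5, 0) = 5, max(12.25, 0) = 12.25
Node u (S = 44.21): V_u = e^(−0.03)·[0.6270·0.0000 + 0.3730·5.0000] = 1.8097
Node d (S = 36.19): V_d = e^(−0.03)·[0.6270·5.0000 + 0.3730·12.2508] = 7.4766
Node 0 (S = 40): V_0 = e^(−0.03)·[0.6270·1.8097 + 0.3730·7.4766] = 3.8073

€3.81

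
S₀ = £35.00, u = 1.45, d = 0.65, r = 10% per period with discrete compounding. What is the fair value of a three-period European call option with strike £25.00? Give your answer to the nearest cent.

£18.05

Risk-neutral probability p = (1 + 0.1 − 0.65)/(1.45 − 0.65) = 0.4500/0.8000 = 0.5625
Terminal stock prices: S_uuu = 106.7, S_uud = 47.83, S_udd = 21.44, S_ddd = 9.612
Terminal payoffs (S − K): max(81.7, 0) = 81.7, max(22.83, 0) = 22.83, max(-3.558, 0) = 0, max(-15.39, 0) = 0
Node uu (S = 73.59): V_uu = 1/1.1·[0.5625·81.7019 + 0.4375·22.8319] = 50.8602
Node ud (S = 32.99): V_ud = 1/1.1·[0.5625·22.8319 + 0.4375·0.0000] = 11.6754
Node dd (S = 14.79): V_dd = 1/1.1·[0.5625·0.0000 + 0.4375·0.0000] = 0.0000
Node u (S = 50.75): V_u = 1/1.1·[0.5625·50.8602 + 0.4375·11.6754] = 30.6517
Node d (S = 22.75): V_d = 1/1.1·[0.5625·11.6754 + 0.4375·0.0000] = 5.9704
Node 0 (S = 35): V_0 = 1/1.1·[0.5625·30.6517 + 0.4375·5.9704] = 18.0487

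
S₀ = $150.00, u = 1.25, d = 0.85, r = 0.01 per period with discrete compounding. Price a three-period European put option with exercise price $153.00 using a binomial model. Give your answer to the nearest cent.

$20.11

Risk-neutral probability p = (1 + 0.01 − 0.85)/(1.25 − 0.85) = 0.1600/0.4000 = 0.4000
Terminal stock prices: S_uuu = 293, S_uud = 199.2, S_udd = 135.5, S_ddd = 92.12
Terminal payoffs (K − S): max(-140, 0) = 0, max(-46.22, 0) = 0, max(17.53, 0) = 17.53, max(60.88, 0) = 60.88
Node uu (S = 234.4): V_uu = 1/1.01·[0.4000·0.0000 + 0.6000·0.0000] = 0.0000
Node ud (S = 159.4): V_ud = 1/1.01·[0.4000·0.0000 + 0.6000·17.5313] = 10.4146
Node dd (S = 108.4): V_dd = 1/1.01·[0.4000·17.5313 + 0.6000·60.8813] = 43.1101
Node u (S = 187.5): V_u = 1/1.01·[0.4000·0.0000 + 0.6000·10.4146] = 6.1869
Node d (S = 127.5): V_d = 1/1.01·[0.4000·10.4146 + 0.6000·43.1101] = 29.7346
Node 0 (S = 150): V_0 = 1/1.01·[0.4000·6.1869 + 0.6000·29.7346] = 20.1144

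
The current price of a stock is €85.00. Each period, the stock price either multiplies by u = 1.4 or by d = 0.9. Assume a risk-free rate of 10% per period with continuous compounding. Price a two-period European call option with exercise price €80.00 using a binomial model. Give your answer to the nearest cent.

€22.68

Risk-neutral probability p = (e^0.1 − 0.9)/(1.4 − 0.9) = 0.2052/0.5000 = 0.4103
Terminal stock prices: S_uu = 166.6, S_ud = 107.1, S_dd = 68.85
Terminal payoffs (S − K): max(86.6, 0) = 86.6, max(27.1, 0) = 27.1, max(-11.15, 0) = 0
Node u (S = 119): V_u = e^(−0.1)·[0.4103·86.6000 + 0.5897·27.1000] = 46.6130
Node d (S = 76.5): V_d = e^(−0.1)·[0.4103·27.1000 + 0.5897·0.0000] = 10.0620
Node 0 (S = 85): V_0 = e^(−0.1)·[0.4103·46.6130 + 0.5897·10.0620] = 22.6756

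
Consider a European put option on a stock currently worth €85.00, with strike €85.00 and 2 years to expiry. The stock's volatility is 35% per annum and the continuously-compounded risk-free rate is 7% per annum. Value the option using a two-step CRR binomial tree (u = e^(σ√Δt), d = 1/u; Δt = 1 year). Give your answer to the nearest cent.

€8.75

CRR parameters: u = e^(σ√Δt) = e^(0.35·√1) = 1.4191, d = 1/u = 0.7047
Per-period rate: rΔt = 0.07·1 = 0.07, so R = e^0.07 = 1.0725
Risk-neutral probability p = (e^0.07 − 0.7047)/(1.4191 − 0.7047) = 0.3678/0.7144 = 0.5149
Terminal stock prices: S_uu = 171.2, S_ud = 85, S_dd = 42.21
Terminal payoffs (K − S): max(-86.17, 0) = 0, max(0, 0) = 0, max(42.79, 0) = 42.79
Node u (S = 120.6): V_u = e^(−0.07)·[0.5149·0.0000 + 0.4851·0.0000] = 0.0000
Node d (S = 59.9): V_d = e^(−0.07)·[0.5149·0.0000 + 0.4851·42.7902] = 19.3550
Node 0 (S = 85): V_0 = e^(−0.07)·[0.5149·0.0000 + 0.4851·19.3550] = 8.7547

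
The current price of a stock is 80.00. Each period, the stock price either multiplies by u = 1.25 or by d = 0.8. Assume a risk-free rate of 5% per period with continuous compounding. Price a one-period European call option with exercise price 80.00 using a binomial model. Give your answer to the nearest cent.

Risk-neutral probability p = (e^0.05 − 0.8)/(1.25 − 0.8) = 0.2513/0.4500 = 0.5584
Terminal stock prices: S_u = 100, S_d = 64
Terminal payoffs (S − K): max(20, 0) = 20, max(-16, 0) = 0
Node 0 (S = 80): V_0 = e^(−0.05)·[0.5584·20.0000 + 0.4416·0.0000] = 10.6230

10.62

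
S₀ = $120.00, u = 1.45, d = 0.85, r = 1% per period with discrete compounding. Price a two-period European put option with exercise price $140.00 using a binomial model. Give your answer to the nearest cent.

Risk-neutral probability p = (1 + 0.01 − 0.85)/(1.45 − 0.85) = 0.1600/0.6000 = 0.2667
Terminal stock prices: S_uu = 252.3, S_ud = 147.9, S_dd = 86.7
Terminal payoffs (K − S): max(-112.3, 0) = 0, max(-7.9, 0) = 0, max(53.3, 0) = 53.3
Node u (S = 174): V_u = 1/1.01·[0.2667·0.0000 + 0.7333·0.0000] = 0.0000
Node d (S = 102): V_d = 1/1.01·[0.2667·0.0000 + 0.7333·53.3000] = 38.6997
Node 0 (S = 120): V_0 = 1/1.01·[0.2667·0.0000 + 0.7333·38.6997] = 28.0988

$28.10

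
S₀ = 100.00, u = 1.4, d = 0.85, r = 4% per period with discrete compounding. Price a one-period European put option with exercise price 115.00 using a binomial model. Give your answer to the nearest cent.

Risk-neutral probability p = (1 + 0.04 − 0.85)/(1.4 − 0.85) = 0.1900/0.5500 = 0.3455
Terminal stock prices: S_u = 140, S_d = 85
Terminal payoffs (K − S): max(-25, 0) = 0, max(30, 0) = 30
Node 0 (S = 100): V_0 = 1/1.04·[0.3455·0.0000 + 0.6545·30.0000] = 18.8811

18.88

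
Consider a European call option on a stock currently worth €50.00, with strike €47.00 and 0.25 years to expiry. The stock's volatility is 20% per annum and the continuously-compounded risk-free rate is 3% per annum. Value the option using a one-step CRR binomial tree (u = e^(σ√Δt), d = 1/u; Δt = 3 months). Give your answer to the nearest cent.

€4.20

CRR parameters: u = e^(σ√Δt) = e^(0.2·√0.25) = 1.1052, d = 1/u = 0.9048
Per-period rate: rΔt = 0.03·0.25 = 0.0075, so R = e^0.0075 = 1.0075
Risk-neutral probability p = (e^0.0075 − 0.9048)/(1.1052 − 0.9048) = 0.1027/0.2003 = 0.5126
Terminal stock prices: S_u = 55.26, S_d = 45.24
Terminal payoffs (S − K): max(8.259, 0) = 8.259, max(-1.758, 0) = 0
Node 0 (S = 50): V_0 = e^(−0.0075)·[0.5126·8.2585 + 0.4874·0.0000] = 4.2017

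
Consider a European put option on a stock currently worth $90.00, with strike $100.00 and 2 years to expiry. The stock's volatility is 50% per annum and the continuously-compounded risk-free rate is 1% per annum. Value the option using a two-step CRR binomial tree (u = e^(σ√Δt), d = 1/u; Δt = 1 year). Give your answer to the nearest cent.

CRR parameters: u = e^(σ√Δt) = e^(0.5·√1) = 1.6487, d = 1/u = 0.6065
Per-period rate: rΔt = 0.01·1 = 0.01, so R = e^0.01 = 1.0101
Risk-neutral probability p = (e^0.01 − 0.6065)/(1.6487 − 0.6065) = 0.4035/1.0422 = 0.3872
Terminal stock prices: S_uu = 244.6, S_ud = 90, S_dd = 33.11
Terminal payoffs (K − S): max(-144.6, 0) = 0, max(10, 0) = 10, max(66.89, 0) = 66.89
Node u (S = 148.4): V_u = e^(−0.01)·[0.3872·0.0000 + 0.6128·10.0000] = 6.0672
Node d (S = 54.59): V_d = e^(−0.01)·[0.3872·10.0000 + 0.6128·66.8909] = 44.4172
Node 0 (S = 90): V_0 = e^(−0.01)·[0.3872·6.0672 + 0.6128·44.4172] = 29.2745

$29.27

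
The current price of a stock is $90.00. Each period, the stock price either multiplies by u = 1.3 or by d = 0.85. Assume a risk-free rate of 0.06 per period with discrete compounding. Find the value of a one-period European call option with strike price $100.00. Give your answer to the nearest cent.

$7.48

Risk-neutral probability p = (1 + 0.06 − 0.85)/(1.3 − 0.85) = 0.2100/0.4500 = 0.4667
Terminal stock prices: S_u = 117, S_d = 76.5
Terminal payoffs (S − K): max(17, 0) = 17, max(-23.5, 0) = 0
Node 0 (S = 90): V_0 = 1/1.06·[0.4667·17.0000 + 0.5333·0.0000] = 7.4843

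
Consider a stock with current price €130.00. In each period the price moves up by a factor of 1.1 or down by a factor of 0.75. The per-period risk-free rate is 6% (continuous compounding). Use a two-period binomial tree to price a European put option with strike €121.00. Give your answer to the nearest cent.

Risk-neutral probability p = (e^0.06 − 0.75)/(1.1 − 0.75) = 0.3118/0.3500 = 0.8910
Terminal stock prices: S_uu = 157.3, S_ud = 107.2, S_dd = 73.12
Terminal payoffs (K − S): max(-36.3, 0) = 0, max(13.75, 0) = 13.75, max(47.88, 0) = 47.88
Node u (S = 143): V_u = e^(−0.06)·[0.8910·0.0000 + 0.1090·13.7500] = 1.4120
Node d (S = 97.5): V_d = e^(−0.06)·[0.8910·13.7500 + 0.1090·47.8750] = 16.4535
Node 0 (S = 130): V_0 = e^(−0.06)·[0.8910·1.4120 + 0.1090·16.4535] = 2.8743

€2.87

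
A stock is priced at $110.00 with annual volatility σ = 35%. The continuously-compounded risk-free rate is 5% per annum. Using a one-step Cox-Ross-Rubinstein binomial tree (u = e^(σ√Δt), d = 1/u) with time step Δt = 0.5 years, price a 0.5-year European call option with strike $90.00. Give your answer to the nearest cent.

$24.27

CRR parameters: u = e^(σ√Δt) = e^(0.35·√0.5) = 1.2808, d = 1/u = 0.7808
Per-period rate: rΔt = 0.05·0.5 = 0.025, so R = e^0.025 = 1.0253
Risk-neutral probability p = (e^0.025 − 0.7808)/(1.2808 − 0.7808) = 0.2446/0.5000 = 0.4891
Terminal stock prices: S_u = 140.9, S_d = 85.88
Terminal payoffs (S − K): max(50.89, 0) = 50.89, max(-4.116, 0) = 0
Node 0 (S = 110): V_0 = e^(−0.025)·[0.4891·50.8884 + 0.5109·0.0000] = 24.2734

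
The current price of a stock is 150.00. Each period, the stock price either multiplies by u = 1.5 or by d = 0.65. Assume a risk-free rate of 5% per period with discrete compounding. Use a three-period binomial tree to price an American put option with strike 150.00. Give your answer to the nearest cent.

Risk-neutral probability p = (1 + 0.05 − 0.65)/(1.5 − 0.65) = 0.4000/0.8500 = 0.4706
Terminal stock prices: S_uuu = 506.2, S_uud = 219.4, S_udd = 95.06, S_ddd = 41.19
Terminal payoffs (K − S): max(-356.2, 0) = 0, max(-69.38, 0) = 0, max(54.94, 0) = 54.94, max(108.8, 0) = 108.8
Node uu (S = 337.5): continuation = 1/1.05·[0.4706·0.0000 + 0.5294·0.0000] = 0.0000; exercise value = 0.0000 ≤ continuation, so V_uu = 0.0000
Node ud (S = 146.2): continuation = 1/1.05·[0.4706·0.0000 + 0.5294·54.9375] = 27.6996; exercise value = 3.7500 ≤ continuation, so V_ud = 27.6996
Node dd (S = 63.38): continuation = 1/1.05·[0.4706·54.9375 + 0.5294·108.8063] = 79.4821; exercise value = 86.6250 > continuation, so V_dd = 86.6250 (exercise)
Node u (S = 225): continuation = 1/1.05·[0.4706·0.0000 + 0.5294·27.6996] = 13.9662; exercise value = 0.0000 ≤ continuation, so V_u = 13.9662
Node d (S = 97.5): continuation = 1/1.05·[0.4706·27.6996 + 0.5294·86.6250] = 56.0908; exercise value = 52.5000 ≤ continuation, so V_d = 56.0908
Node 0 (S = 150): continuation = 1/1.05·[0.4706·13.9662 + 0.5294·56.0908] = 34.5404; exercise value = 0.0000 ≤ continuation, so V_0 = 34.5404

34.54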